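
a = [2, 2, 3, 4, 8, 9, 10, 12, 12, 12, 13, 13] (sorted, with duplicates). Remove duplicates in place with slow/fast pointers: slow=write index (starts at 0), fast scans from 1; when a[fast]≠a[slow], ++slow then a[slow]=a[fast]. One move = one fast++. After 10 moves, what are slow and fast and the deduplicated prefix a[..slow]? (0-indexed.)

slow=0 fast=1: a[fast]=2=a[slow] dup, fast++
slow=0 fast=2: a[fast]=3≠a[slow]=2 write a[1]=3, slow++,fast++
slow=1 fast=3: a[fast]=4≠a[slow]=3 write a[2]=4, slow++,fast++
slow=2 fast=4: a[fast]=8≠a[slow]=4 write a[3]=8, slow++,fast++
slow=3 fast=5: a[fast]=9≠a[slow]=8 write a[4]=9, slow++,fast++
slow=4 fast=6: a[fast]=10≠a[slow]=9 write a[5]=10, slow++,fast++
slow=5 fast=7: a[fast]=12≠a[slow]=10 write a[6]=12, slow++,fast++
slow=6 fast=8: a[fast]=12=a[slow] dup, fast++
slow=6 fast=9: a[fast]=12=a[slow] dup, fast++
slow=6 fast=10: a[fast]=13≠a[slow]=12 write a[7]=13, slow++,fast++

slow=7, fast=11, prefix=[2, 3, 4, 8, 9, 10, 12, 13]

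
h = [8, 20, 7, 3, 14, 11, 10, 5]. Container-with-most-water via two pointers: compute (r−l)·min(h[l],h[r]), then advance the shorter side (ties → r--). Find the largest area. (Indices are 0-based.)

[0,7] min(8,5)*7=35 best=35 * → r--
[0,6] min(8,10)*6=48 best=48 * → l++
[1,6] min(20,10)*5=50 best=50 * → r--
[1,5] min(20,11)*4=44 best=50 → r--
[1,4] min(20,14)*3=42 best=50 → r--
[1,3] min(20,3)*2=6 best=50 → r--
[1,2] min(20,7)*1=7 best=50 → r--

max area = 50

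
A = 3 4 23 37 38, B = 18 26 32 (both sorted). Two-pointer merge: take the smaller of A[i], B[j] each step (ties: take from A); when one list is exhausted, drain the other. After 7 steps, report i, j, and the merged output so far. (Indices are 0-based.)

i=0 j=0: A[i]=3<=B[j]=18 take 3, i++
i=1 j=0: A[i]=4<=B[j]=18 take 4, i++
i=2 j=0: A[i]=23>B[j]=18 take 18, j++
i=2 j=1: A[i]=23<=B[j]=26 take 23, i++
i=3 j=1: A[i]=37>B[j]=26 take 26, j++
i=3 j=2: A[i]=37>B[j]=32 take 32, j++
i=3 j=3: B done, take A[i]=37, i++

i=4, j=3, merged so far=[3, 4, 18, 23, 26, 32, 37]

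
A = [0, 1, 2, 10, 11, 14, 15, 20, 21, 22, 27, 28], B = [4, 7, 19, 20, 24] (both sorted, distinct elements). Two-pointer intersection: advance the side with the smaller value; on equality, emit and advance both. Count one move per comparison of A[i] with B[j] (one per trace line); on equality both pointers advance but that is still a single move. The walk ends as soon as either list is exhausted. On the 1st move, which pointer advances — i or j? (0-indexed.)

[i=0,j=0] 0<4 → i++

i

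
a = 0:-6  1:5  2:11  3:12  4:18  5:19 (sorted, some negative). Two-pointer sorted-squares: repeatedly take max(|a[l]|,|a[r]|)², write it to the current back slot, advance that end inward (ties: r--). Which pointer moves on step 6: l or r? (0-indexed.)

r

l=0 r=5: |-6|<=|19| out[5]=361, r--
l=0 r=4: |-6|<=|18| out[4]=324, r--
l=0 r=3: |-6|<=|12| out[3]=144, r--
l=0 r=2: |-6|<=|11| out[2]=121, r--
l=0 r=1: |-6|>|5| out[1]=36, l++
l=1 r=1: |5|<=|5| out[0]=25, r--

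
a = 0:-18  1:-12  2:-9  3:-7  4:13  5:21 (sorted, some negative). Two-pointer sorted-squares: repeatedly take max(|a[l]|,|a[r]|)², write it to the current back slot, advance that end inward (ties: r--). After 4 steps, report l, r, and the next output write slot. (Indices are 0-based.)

l=0 r=5: |-18|<=|21| out[5]=441, r--
l=0 r=4: |-18|>|13| out[4]=324, l++
l=1 r=4: |-12|<=|13| out[3]=169, r--
l=1 r=3: |-12|>|-7| out[2]=144, l++

l=2, r=3, next write slot=1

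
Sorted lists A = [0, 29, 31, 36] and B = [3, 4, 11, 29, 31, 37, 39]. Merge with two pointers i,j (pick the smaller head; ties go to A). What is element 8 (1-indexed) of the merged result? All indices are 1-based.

merged[8] = 31

i=1 j=1: A[i]=0<=B[j]=3 take 0, i++
i=2 j=1: A[i]=29>B[j]=3 take 3, j++
i=2 j=2: A[i]=29>B[j]=4 take 4, j++
i=2 j=3: A[i]=29>B[j]=11 take 11, j++
i=2 j=4: A[i]=29<=B[j]=29 take 29, i++
i=3 j=4: A[i]=31>B[j]=29 take 29, j++
i=3 j=5: A[i]=31<=B[j]=31 take 31, i++
i=4 j=5: A[i]=36>B[j]=31 take 31, j++
i=4 j=6: A[i]=36<=B[j]=37 take 36, i++
i=5 j=6: A done, take B[j]=37, j++
i=5 j=7: A done, take B[j]=39, j++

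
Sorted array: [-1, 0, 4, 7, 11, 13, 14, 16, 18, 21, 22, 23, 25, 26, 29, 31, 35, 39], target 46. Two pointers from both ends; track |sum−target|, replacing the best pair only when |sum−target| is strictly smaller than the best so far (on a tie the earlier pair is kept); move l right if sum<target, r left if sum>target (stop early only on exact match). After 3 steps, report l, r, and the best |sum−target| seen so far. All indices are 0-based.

[0,17] -1+39=38 d=8 * → l++
[1,17] 0+39=39 d=7 * → l++
[2,17] 4+39=43 d=3 * → l++

l=3, r=17, best |Δ|=3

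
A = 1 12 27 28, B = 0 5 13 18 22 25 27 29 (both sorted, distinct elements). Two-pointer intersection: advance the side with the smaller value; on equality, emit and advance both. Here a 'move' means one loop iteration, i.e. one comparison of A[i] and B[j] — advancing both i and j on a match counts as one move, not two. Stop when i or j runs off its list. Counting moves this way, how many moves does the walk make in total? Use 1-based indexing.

10 moves

i=1 j=1: 1>0, j++
i=1 j=2: 1<5, i++
i=2 j=2: 12>5, j++
i=2 j=3: 12<13, i++
i=3 j=3: 27>13, j++
i=3 j=4: 27>18, j++
i=3 j=5: 27>22, j++
i=3 j=6: 27>25, j++
i=3 j=7: 27==27 emit, i++,j++
i=4 j=8: 28<29, i++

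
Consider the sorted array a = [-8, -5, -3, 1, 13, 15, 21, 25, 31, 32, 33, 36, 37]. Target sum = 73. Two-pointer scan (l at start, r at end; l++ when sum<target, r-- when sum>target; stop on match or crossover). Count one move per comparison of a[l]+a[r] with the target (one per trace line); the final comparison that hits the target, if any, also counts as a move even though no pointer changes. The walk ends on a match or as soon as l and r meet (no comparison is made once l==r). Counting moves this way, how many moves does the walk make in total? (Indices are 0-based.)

12 moves

l=0 r=12: -8+37=29 <73, l++
l=1 r=12: -5+37=32 <73, l++
l=2 r=12: -3+37=34 <73, l++
l=3 r=12: 1+37=38 <73, l++
l=4 r=12: 13+37=50 <73, l++
l=5 r=12: 15+37=52 <73, l++
l=6 r=12: 21+37=58 <73, l++
l=7 r=12: 25+37=62 <73, l++
l=8 r=12: 31+37=68 <73, l++
l=9 r=12: 32+37=69 <73, l++
l=10 r=12: 33+37=70 <73, l++
l=11 r=12: 36+37=73, found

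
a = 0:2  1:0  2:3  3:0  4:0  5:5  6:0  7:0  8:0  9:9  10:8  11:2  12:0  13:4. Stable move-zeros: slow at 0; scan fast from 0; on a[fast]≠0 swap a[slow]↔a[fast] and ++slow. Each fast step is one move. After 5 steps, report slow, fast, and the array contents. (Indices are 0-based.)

slow=0 fast=0: a[fast]=2≠0 swap→a[0]=2, slow++,fast++
slow=1 fast=1: a[fast]=0, fast++
slow=1 fast=2: a[fast]=3≠0 swap→a[1]=3, slow++,fast++
slow=2 fast=3: a[fast]=0, fast++
slow=2 fast=4: a[fast]=0, fast++

slow=2, fast=5, a=[2, 3, 0, 0, 0, 5, 0, 0, 0, 9, 8, 2, 0, 4]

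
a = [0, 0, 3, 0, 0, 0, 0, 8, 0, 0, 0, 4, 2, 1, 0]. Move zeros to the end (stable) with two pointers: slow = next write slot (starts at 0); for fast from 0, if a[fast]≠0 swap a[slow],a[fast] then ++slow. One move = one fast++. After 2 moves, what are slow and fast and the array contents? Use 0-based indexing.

slow=0, fast=2, a=[0, 0, 3, 0, 0, 0, 0, 8, 0, 0, 0, 4, 2, 1, 0]

(s=0,f=0) a[fast]=0 → fast++
(s=0,f=1) a[fast]=0 → fast++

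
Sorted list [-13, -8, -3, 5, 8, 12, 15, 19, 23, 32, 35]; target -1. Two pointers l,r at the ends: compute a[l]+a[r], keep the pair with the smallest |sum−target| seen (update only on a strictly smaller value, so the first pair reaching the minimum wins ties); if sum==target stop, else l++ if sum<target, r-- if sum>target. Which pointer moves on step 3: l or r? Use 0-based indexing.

r

[0,10] -13+35=22 d=23 * → r--
[0,9] -13+32=19 d=20 * → r--
[0,8] -13+23=10 d=11 * → r--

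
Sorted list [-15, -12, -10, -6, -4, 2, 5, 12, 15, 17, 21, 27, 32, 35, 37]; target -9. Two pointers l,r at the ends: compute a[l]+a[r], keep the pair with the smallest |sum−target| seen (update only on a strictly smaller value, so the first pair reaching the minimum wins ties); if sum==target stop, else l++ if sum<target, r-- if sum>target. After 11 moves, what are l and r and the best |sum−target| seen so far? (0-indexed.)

l=2, r=5, best |Δ|=1

[0,14] -15+37=22 d=31 * → r--
[0,13] -15+35=20 d=29 * → r--
[0,12] -15+32=17 d=26 * → r--
[0,11] -15+27=12 d=21 * → r--
[0,10] -15+21=6 d=15 * → r--
[0,9] -15+17=2 d=11 * → r--
[0,8] -15+15=0 d=9 * → r--
[0,7] -15+12=-3 d=6 * → r--
[0,6] -15+5=-10 d=1 * → l++
[1,6] -12+5=-7 d=2 → r--
[1,5] -12+2=-10 d=1 → l++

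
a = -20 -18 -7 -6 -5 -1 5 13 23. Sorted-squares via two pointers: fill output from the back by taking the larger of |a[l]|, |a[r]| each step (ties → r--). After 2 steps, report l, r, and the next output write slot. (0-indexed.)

l=1, r=7, next write slot=6

[0,8] |-20|<=|23| out[8]=529 → r--
[0,7] |-20|>|13| out[7]=400 → l++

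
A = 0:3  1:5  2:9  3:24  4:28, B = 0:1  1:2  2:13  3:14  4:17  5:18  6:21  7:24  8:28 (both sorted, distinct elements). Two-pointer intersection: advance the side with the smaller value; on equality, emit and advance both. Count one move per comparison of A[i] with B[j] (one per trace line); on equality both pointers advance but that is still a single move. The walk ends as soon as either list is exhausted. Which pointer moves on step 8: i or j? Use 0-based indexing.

[i=0,j=0] 3>1 → j++
[i=0,j=1] 3>2 → j++
[i=0,j=2] 3<13 → i++
[i=1,j=2] 5<13 → i++
[i=2,j=2] 9<13 → i++
[i=3,j=2] 24>13 → j++
[i=3,j=3] 24>14 → j++
[i=3,j=4] 24>17 → j++

j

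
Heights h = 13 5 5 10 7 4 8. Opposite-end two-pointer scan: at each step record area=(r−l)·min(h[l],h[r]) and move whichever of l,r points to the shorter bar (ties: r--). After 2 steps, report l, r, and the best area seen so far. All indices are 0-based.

l=0, r=4, best area=48

l=0 r=6: min(13,8)*6=48 best=48 *, r--
l=0 r=5: min(13,4)*5=20 best=48, r--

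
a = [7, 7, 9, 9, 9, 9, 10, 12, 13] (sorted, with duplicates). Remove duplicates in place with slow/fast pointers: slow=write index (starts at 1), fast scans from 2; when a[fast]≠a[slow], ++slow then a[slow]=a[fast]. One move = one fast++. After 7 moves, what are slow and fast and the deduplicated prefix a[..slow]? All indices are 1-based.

slow=1 fast=2: a[fast]=7=a[slow] dup, fast++
slow=1 fast=3: a[fast]=9≠a[slow]=7 write a[2]=9, slow++,fast++
slow=2 fast=4: a[fast]=9=a[slow] dup, fast++
slow=2 fast=5: a[fast]=9=a[slow] dup, fast++
slow=2 fast=6: a[fast]=9=a[slow] dup, fast++
slow=2 fast=7: a[fast]=10≠a[slow]=9 write a[3]=10, slow++,fast++
slow=3 fast=8: a[fast]=12≠a[slow]=10 write a[4]=12, slow++,fast++

slow=4, fast=9, prefix=[7, 9, 10, 12]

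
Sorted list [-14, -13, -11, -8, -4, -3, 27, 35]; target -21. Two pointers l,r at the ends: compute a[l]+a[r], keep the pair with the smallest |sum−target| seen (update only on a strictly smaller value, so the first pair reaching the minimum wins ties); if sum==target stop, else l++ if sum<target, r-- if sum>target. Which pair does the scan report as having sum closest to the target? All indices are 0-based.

pair (-13, -8) with sum -21 (|Δ|=0)

[0,7] -14+35=21 d=42 * → r--
[0,6] -14+27=13 d=34 * → r--
[0,5] -14+-3=-17 d=4 * → r--
[0,4] -14+-4=-18 d=3 * → r--
[0,3] -14+-8=-22 d=1 * → l++
[1,3] -13+-8=-21 d=0 * → stop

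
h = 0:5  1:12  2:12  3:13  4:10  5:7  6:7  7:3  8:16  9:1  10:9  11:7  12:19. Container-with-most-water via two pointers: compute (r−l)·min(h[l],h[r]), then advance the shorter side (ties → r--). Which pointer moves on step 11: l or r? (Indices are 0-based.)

l=0 r=12: min(5,19)*12=60 best=60 *, l++
l=1 r=12: min(12,19)*11=132 best=132 *, l++
l=2 r=12: min(12,19)*10=120 best=132, l++
l=3 r=12: min(13,19)*9=117 best=132, l++
l=4 r=12: min(10,19)*8=80 best=132, l++
l=5 r=12: min(7,19)*7=49 best=132, l++
l=6 r=12: min(7,19)*6=42 best=132, l++
l=7 r=12: min(3,19)*5=15 best=132, l++
l=8 r=12: min(16,19)*4=64 best=132, l++
l=9 r=12: min(1,19)*3=3 best=132, l++
l=10 r=12: min(9,19)*2=18 best=132, l++

l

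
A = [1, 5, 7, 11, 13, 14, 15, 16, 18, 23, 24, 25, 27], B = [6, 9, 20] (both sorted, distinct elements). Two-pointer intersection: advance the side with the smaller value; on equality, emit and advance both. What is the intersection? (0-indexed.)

i=0 j=0: 1<6, i++
i=1 j=0: 5<6, i++
i=2 j=0: 7>6, j++
i=2 j=1: 7<9, i++
i=3 j=1: 11>9, j++
i=3 j=2: 11<20, i++
i=4 j=2: 13<20, i++
i=5 j=2: 14<20, i++
i=6 j=2: 15<20, i++
i=7 j=2: 16<20, i++
i=8 j=2: 18<20, i++
i=9 j=2: 23>20, j++

intersection = []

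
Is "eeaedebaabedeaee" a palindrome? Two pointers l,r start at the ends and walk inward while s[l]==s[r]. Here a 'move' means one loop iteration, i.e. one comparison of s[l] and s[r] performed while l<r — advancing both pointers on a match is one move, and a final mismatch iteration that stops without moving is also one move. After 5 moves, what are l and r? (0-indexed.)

l=5, r=10

l=0 r=15: 'e'=='e', l++,r--
l=1 r=14: 'e'=='e', l++,r--
l=2 r=13: 'a'=='a', l++,r--
l=3 r=12: 'e'=='e', l++,r--
l=4 r=11: 'd'=='d', l++,r--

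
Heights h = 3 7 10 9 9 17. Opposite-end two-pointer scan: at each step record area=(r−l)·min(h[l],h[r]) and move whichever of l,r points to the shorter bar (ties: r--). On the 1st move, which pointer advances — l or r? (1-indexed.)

l=1 r=6: min(3,17)*5=15 best=15 *, l++

l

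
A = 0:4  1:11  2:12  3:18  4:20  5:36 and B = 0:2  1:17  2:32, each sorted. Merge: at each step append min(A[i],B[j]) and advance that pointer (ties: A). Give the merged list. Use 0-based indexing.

[i=0,j=0] A[i]=4>B[j]=2 take 2 → j++
[i=0,j=1] A[i]=4<=B[j]=17 take 4 → i++
[i=1,j=1] A[i]=11<=B[j]=17 take 11 → i++
[i=2,j=1] A[i]=12<=B[j]=17 take 12 → i++
[i=3,j=1] A[i]=18>B[j]=17 take 17 → j++
[i=3,j=2] A[i]=18<=B[j]=32 take 18 → i++
[i=4,j=2] A[i]=20<=B[j]=32 take 20 → i++
[i=5,j=2] A[i]=36>B[j]=32 take 32 → j++
[i=5,j=3] B done, take A[i]=36 → i++

[2, 4, 11, 12, 17, 18, 20, 32, 36]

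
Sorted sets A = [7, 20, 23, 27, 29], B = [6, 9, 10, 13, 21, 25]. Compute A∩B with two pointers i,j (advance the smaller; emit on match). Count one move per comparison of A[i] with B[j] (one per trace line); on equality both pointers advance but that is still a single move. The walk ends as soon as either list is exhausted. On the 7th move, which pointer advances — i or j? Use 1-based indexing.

j

[i=1,j=1] 7>6 → j++
[i=1,j=2] 7<9 → i++
[i=2,j=2] 20>9 → j++
[i=2,j=3] 20>10 → j++
[i=2,j=4] 20>13 → j++
[i=2,j=5] 20<21 → i++
[i=3,j=5] 23>21 → j++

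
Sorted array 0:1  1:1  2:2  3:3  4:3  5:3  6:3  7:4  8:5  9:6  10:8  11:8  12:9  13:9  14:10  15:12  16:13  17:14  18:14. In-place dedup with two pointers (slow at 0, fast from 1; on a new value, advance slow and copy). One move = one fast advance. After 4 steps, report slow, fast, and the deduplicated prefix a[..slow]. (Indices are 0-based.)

(s=0,f=1) a[fast]=1=a[slow] dup → fast++
(s=0,f=2) a[fast]=2≠a[slow]=1 write a[1]=2 → slow++,fast++
(s=1,f=3) a[fast]=3≠a[slow]=2 write a[2]=3 → slow++,fast++
(s=2,f=4) a[fast]=3=a[slow] dup → fast++

slow=2, fast=5, prefix=[1, 2, 3]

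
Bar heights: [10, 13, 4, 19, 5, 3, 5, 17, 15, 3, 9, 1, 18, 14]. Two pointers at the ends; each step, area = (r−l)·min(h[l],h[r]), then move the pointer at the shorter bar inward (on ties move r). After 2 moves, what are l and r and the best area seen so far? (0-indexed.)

l=0 r=13: min(10,14)*13=130 best=130 *, l++
l=1 r=13: min(13,14)*12=156 best=156 *, l++

l=2, r=13, best area=156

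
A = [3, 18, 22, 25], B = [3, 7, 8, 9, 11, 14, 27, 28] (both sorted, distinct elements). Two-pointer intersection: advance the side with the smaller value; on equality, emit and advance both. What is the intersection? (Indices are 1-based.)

intersection = [3]

[i=1,j=1] 3==3 emit → i++,j++
[i=2,j=2] 18>7 → j++
[i=2,j=3] 18>8 → j++
[i=2,j=4] 18>9 → j++
[i=2,j=5] 18>11 → j++
[i=2,j=6] 18>14 → j++
[i=2,j=7] 18<27 → i++
[i=3,j=7] 22<27 → i++
[i=4,j=7] 25<27 → i++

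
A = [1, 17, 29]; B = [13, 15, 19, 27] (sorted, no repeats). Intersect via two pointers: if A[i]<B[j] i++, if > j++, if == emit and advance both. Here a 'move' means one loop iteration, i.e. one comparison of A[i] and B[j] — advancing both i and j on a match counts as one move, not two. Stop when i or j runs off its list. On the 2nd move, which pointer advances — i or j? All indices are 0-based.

i=0 j=0: 1<13, i++
i=1 j=0: 17>13, j++

j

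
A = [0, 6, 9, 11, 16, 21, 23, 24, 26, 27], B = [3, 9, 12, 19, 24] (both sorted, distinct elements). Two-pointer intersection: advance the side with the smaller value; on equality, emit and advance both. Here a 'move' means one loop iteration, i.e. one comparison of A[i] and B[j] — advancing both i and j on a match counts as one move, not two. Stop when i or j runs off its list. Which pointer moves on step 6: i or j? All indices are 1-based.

j

i=1 j=1: 0<3, i++
i=2 j=1: 6>3, j++
i=2 j=2: 6<9, i++
i=3 j=2: 9==9 emit, i++,j++
i=4 j=3: 11<12, i++
i=5 j=3: 16>12, j++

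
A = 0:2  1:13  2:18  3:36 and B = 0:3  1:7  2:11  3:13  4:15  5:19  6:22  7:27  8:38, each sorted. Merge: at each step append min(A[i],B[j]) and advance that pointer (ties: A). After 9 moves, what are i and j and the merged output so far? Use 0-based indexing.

i=3, j=6, merged so far=[2, 3, 7, 11, 13, 13, 15, 18, 19]

i=0 j=0: A[i]=2<=B[j]=3 take 2, i++
i=1 j=0: A[i]=13>B[j]=3 take 3, j++
i=1 j=1: A[i]=13>B[j]=7 take 7, j++
i=1 j=2: A[i]=13>B[j]=11 take 11, j++
i=1 j=3: A[i]=13<=B[j]=13 take 13, i++
i=2 j=3: A[i]=18>B[j]=13 take 13, j++
i=2 j=4: A[i]=18>B[j]=15 take 15, j++
i=2 j=5: A[i]=18<=B[j]=19 take 18, i++
i=3 j=5: A[i]=36>B[j]=19 take 19, j++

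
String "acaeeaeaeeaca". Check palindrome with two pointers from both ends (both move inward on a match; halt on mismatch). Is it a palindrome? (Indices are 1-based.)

palindrome

[1,13] 'a'=='a' → l++,r--
[2,12] 'c'=='c' → l++,r--
[3,11] 'a'=='a' → l++,r--
[4,10] 'e'=='e' → l++,r--
[5,9] 'e'=='e' → l++,r--
[6,8] 'a'=='a' → l++,r--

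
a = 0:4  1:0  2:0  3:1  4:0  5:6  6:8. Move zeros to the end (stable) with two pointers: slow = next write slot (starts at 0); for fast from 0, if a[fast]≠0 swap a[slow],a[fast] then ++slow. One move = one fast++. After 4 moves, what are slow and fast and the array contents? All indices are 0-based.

slow=2, fast=4, a=[4, 1, 0, 0, 0, 6, 8]

(s=0,f=0) a[fast]=4≠0 swap→a[0]=4 → slow++,fast++
(s=1,f=1) a[fast]=0 → fast++
(s=1,f=2) a[fast]=0 → fast++
(s=1,f=3) a[fast]=1≠0 swap→a[1]=1 → slow++,fast++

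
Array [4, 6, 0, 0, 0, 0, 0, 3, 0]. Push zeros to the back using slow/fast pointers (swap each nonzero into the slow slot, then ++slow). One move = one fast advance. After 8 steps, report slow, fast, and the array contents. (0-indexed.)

slow=0 fast=0: a[fast]=4≠0 swap→a[0]=4, slow++,fast++
slow=1 fast=1: a[fast]=6≠0 swap→a[1]=6, slow++,fast++
slow=2 fast=2: a[fast]=0, fast++
slow=2 fast=3: a[fast]=0, fast++
slow=2 fast=4: a[fast]=0, fast++
slow=2 fast=5: a[fast]=0, fast++
slow=2 fast=6: a[fast]=0, fast++
slow=2 fast=7: a[fast]=3≠0 swap→a[2]=3, slow++,fast++

slow=3, fast=8, a=[4, 6, 3, 0, 0, 0, 0, 0, 0]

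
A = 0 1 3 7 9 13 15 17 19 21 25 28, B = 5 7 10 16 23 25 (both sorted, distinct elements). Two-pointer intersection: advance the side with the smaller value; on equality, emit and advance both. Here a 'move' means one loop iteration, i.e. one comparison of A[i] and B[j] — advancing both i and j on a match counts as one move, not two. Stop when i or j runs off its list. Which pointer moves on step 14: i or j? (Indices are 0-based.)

[i=0,j=0] 0<5 → i++
[i=1,j=0] 1<5 → i++
[i=2,j=0] 3<5 → i++
[i=3,j=0] 7>5 → j++
[i=3,j=1] 7==7 emit → i++,j++
[i=4,j=2] 9<10 → i++
[i=5,j=2] 13>10 → j++
[i=5,j=3] 13<16 → i++
[i=6,j=3] 15<16 → i++
[i=7,j=3] 17>16 → j++
[i=7,j=4] 17<23 → i++
[i=8,j=4] 19<23 → i++
[i=9,j=4] 21<23 → i++
[i=10,j=4] 25>23 → j++

j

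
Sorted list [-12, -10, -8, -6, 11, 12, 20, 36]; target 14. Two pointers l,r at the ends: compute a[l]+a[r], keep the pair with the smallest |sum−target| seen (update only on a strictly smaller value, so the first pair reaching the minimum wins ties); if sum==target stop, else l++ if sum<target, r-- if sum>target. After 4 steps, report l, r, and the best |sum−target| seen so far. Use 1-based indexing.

[1,8] -12+36=24 d=10 * → r--
[1,7] -12+20=8 d=6 * → l++
[2,7] -10+20=10 d=4 * → l++
[3,7] -8+20=12 d=2 * → l++

l=4, r=7, best |Δ|=2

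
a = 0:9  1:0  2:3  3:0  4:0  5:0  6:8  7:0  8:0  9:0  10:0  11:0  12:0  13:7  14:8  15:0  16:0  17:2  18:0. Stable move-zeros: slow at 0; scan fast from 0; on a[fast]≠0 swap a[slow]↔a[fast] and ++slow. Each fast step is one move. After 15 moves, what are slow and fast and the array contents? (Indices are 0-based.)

slow=5, fast=15, a=[9, 3, 8, 7, 8, 0, 0, 0, 0, 0, 0, 0, 0, 0, 0, 0, 0, 2, 0]

slow=0 fast=0: a[fast]=9≠0 swap→a[0]=9, slow++,fast++
slow=1 fast=1: a[fast]=0, fast++
slow=1 fast=2: a[fast]=3≠0 swap→a[1]=3, slow++,fast++
slow=2 fast=3: a[fast]=0, fast++
slow=2 fast=4: a[fast]=0, fast++
slow=2 fast=5: a[fast]=0, fast++
slow=2 fast=6: a[fast]=8≠0 swap→a[2]=8, slow++,fast++
slow=3 fast=7: a[fast]=0, fast++
slow=3 fast=8: a[fast]=0, fast++
slow=3 fast=9: a[fast]=0, fast++
slow=3 fast=10: a[fast]=0, fast++
slow=3 fast=11: a[fast]=0, fast++
slow=3 fast=12: a[fast]=0, fast++
slow=3 fast=13: a[fast]=7≠0 swap→a[3]=7, slow++,fast++
slow=4 fast=14: a[fast]=8≠0 swap→a[4]=8, slow++,fast++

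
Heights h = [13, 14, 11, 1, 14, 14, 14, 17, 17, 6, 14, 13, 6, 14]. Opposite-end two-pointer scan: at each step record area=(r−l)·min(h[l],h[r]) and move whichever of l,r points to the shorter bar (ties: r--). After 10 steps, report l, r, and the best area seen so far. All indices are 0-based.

[0,13] min(13,14)*13=169 best=169 * → l++
[1,13] min(14,14)*12=168 best=169 → r--
[1,12] min(14,6)*11=66 best=169 → r--
[1,11] min(14,13)*10=130 best=169 → r--
[1,10] min(14,14)*9=126 best=169 → r--
[1,9] min(14,6)*8=48 best=169 → r--
[1,8] min(14,17)*7=98 best=169 → l++
[2,8] min(11,17)*6=66 best=169 → l++
[3,8] min(1,17)*5=5 best=169 → l++
[4,8] min(14,17)*4=56 best=169 → l++

l=5, r=8, best area=169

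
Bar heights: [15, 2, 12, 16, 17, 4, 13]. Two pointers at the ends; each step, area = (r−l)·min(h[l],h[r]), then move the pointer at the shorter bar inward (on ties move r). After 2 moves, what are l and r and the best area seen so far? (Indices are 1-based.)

l=1, r=5, best area=78

[1,7] min(15,13)*6=78 best=78 * → r--
[1,6] min(15,4)*5=20 best=78 → r--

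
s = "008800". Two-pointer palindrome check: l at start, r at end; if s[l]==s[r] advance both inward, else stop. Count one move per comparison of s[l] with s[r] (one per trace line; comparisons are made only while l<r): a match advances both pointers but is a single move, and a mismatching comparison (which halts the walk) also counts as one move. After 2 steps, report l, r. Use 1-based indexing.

[1,6] '0'=='0' → l++,r--
[2,5] '0'=='0' → l++,r--

l=3, r=4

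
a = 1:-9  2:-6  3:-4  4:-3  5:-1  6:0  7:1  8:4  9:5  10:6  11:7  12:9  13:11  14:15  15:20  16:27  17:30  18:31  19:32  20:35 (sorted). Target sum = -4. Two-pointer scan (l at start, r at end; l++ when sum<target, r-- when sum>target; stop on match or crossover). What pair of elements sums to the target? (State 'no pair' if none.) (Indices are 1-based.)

[1,20] -9+35=26 >-4 → r--
[1,19] -9+32=23 >-4 → r--
[1,18] -9+31=22 >-4 → r--
[1,17] -9+30=21 >-4 → r--
[1,16] -9+27=18 >-4 → r--
[1,15] -9+20=11 >-4 → r--
[1,14] -9+15=6 >-4 → r--
[1,13] -9+11=2 >-4 → r--
[1,12] -9+9=0 >-4 → r--
[1,11] -9+7=-2 >-4 → r--
[1,10] -9+6=-3 >-4 → r--
[1,9] -9+5=-4 → found

(-9, 5)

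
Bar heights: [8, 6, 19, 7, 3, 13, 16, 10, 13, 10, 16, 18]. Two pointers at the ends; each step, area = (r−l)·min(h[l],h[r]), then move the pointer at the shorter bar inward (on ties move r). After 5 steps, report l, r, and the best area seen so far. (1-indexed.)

l=1 r=12: min(8,18)*11=88 best=88 *, l++
l=2 r=12: min(6,18)*10=60 best=88, l++
l=3 r=12: min(19,18)*9=162 best=162 *, r--
l=3 r=11: min(19,16)*8=128 best=162, r--
l=3 r=10: min(19,10)*7=70 best=162, r--

l=3, r=9, best area=162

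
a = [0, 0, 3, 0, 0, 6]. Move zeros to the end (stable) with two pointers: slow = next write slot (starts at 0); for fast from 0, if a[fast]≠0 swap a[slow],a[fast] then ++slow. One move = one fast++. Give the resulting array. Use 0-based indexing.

[3, 6, 0, 0, 0, 0]

slow=0 fast=0: a[fast]=0, fast++
slow=0 fast=1: a[fast]=0, fast++
slow=0 fast=2: a[fast]=3≠0 swap→a[0]=3, slow++,fast++
slow=1 fast=3: a[fast]=0, fast++
slow=1 fast=4: a[fast]=0, fast++
slow=1 fast=5: a[fast]=6≠0 swap→a[1]=6, slow++,fast++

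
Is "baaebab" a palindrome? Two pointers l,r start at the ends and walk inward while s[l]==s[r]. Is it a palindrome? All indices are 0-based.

l=0 r=6: 'b'=='b', l++,r--
l=1 r=5: 'a'=='a', l++,r--
l=2 r=4: 'a'!='b', stop

not a palindrome (mismatch at 2,4)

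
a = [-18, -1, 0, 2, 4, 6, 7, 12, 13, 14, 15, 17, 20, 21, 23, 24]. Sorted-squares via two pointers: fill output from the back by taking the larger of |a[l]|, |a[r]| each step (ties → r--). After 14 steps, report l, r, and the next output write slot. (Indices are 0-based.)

[0,15] |-18|<=|24| out[15]=576 → r--
[0,14] |-18|<=|23| out[14]=529 → r--
[0,13] |-18|<=|21| out[13]=441 → r--
[0,12] |-18|<=|20| out[12]=400 → r--
[0,11] |-18|>|17| out[11]=324 → l++
[1,11] |-1|<=|17| out[10]=289 → r--
[1,10] |-1|<=|15| out[9]=225 → r--
[1,9] |-1|<=|14| out[8]=196 → r--
[1,8] |-1|<=|13| out[7]=169 → r--
[1,7] |-1|<=|12| out[6]=144 → r--
[1,6] |-1|<=|7| out[5]=49 → r--
[1,5] |-1|<=|6| out[4]=36 → r--
[1,4] |-1|<=|4| out[3]=16 → r--
[1,3] |-1|<=|2| out[2]=4 → r--

l=1, r=2, next write slot=1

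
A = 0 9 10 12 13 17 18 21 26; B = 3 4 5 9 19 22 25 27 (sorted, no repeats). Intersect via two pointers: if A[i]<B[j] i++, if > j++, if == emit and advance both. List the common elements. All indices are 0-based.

intersection = [9]

i=0 j=0: 0<3, i++
i=1 j=0: 9>3, j++
i=1 j=1: 9>4, j++
i=1 j=2: 9>5, j++
i=1 j=3: 9==9 emit, i++,j++
i=2 j=4: 10<19, i++
i=3 j=4: 12<19, i++
i=4 j=4: 13<19, i++
i=5 j=4: 17<19, i++
i=6 j=4: 18<19, i++
i=7 j=4: 21>19, j++
i=7 j=5: 21<22, i++
i=8 j=5: 26>22, j++
i=8 j=6: 26>25, j++
i=8 j=7: 26<27, i++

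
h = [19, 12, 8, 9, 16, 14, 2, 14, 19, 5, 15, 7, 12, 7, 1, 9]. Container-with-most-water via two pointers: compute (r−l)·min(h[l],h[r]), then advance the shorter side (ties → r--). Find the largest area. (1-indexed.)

l=1 r=16: min(19,9)*15=135 best=135 *, r--
l=1 r=15: min(19,1)*14=14 best=135, r--
l=1 r=14: min(19,7)*13=91 best=135, r--
l=1 r=13: min(19,12)*12=144 best=144 *, r--
l=1 r=12: min(19,7)*11=77 best=144, r--
l=1 r=11: min(19,15)*10=150 best=150 *, r--
l=1 r=10: min(19,5)*9=45 best=150, r--
l=1 r=9: min(19,19)*8=152 best=152 *, r--
l=1 r=8: min(19,14)*7=98 best=152, r--
l=1 r=7: min(19,2)*6=12 best=152, r--
l=1 r=6: min(19,14)*5=70 best=152, r--
l=1 r=5: min(19,16)*4=64 best=152, r--
l=1 r=4: min(19,9)*3=27 best=152, r--
l=1 r=3: min(19,8)*2=16 best=152, r--
l=1 r=2: min(19,12)*1=12 best=152, r--

max area = 152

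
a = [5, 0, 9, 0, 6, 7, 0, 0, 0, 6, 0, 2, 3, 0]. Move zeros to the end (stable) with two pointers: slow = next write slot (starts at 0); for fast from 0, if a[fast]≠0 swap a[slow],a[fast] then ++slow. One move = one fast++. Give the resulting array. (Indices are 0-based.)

[5, 9, 6, 7, 6, 2, 3, 0, 0, 0, 0, 0, 0, 0]

slow=0 fast=0: a[fast]=5≠0 swap→a[0]=5, slow++,fast++
slow=1 fast=1: a[fast]=0, fast++
slow=1 fast=2: a[fast]=9≠0 swap→a[1]=9, slow++,fast++
slow=2 fast=3: a[fast]=0, fast++
slow=2 fast=4: a[fast]=6≠0 swap→a[2]=6, slow++,fast++
slow=3 fast=5: a[fast]=7≠0 swap→a[3]=7, slow++,fast++
slow=4 fast=6: a[fast]=0, fast++
slow=4 fast=7: a[fast]=0, fast++
slow=4 fast=8: a[fast]=0, fast++
slow=4 fast=9: a[fast]=6≠0 swap→a[4]=6, slow++,fast++
slow=5 fast=10: a[fast]=0, fast++
slow=5 fast=11: a[fast]=2≠0 swap→a[5]=2, slow++,fast++
slow=6 fast=12: a[fast]=3≠0 swap→a[6]=3, slow++,fast++
slow=7 fast=13: a[fast]=0, fast++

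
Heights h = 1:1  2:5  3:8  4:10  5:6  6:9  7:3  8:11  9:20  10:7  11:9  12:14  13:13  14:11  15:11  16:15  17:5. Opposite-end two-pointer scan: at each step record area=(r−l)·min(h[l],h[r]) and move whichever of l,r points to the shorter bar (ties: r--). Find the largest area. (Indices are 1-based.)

[1,17] min(1,5)*16=16 best=16 * → l++
[2,17] min(5,5)*15=75 best=75 * → r--
[2,16] min(5,15)*14=70 best=75 → l++
[3,16] min(8,15)*13=104 best=104 * → l++
[4,16] min(10,15)*12=120 best=120 * → l++
[5,16] min(6,15)*11=66 best=120 → l++
[6,16] min(9,15)*10=90 best=120 → l++
[7,16] min(3,15)*9=27 best=120 → l++
[8,16] min(11,15)*8=88 best=120 → l++
[9,16] min(20,15)*7=105 best=120 → r--
[9,15] min(20,11)*6=66 best=120 → r--
[9,14] min(20,11)*5=55 best=120 → r--
[9,13] min(20,13)*4=52 best=120 → r--
[9,12] min(20,14)*3=42 best=120 → r--
[9,11] min(20,9)*2=18 best=120 → r--
[9,10] min(20,7)*1=7 best=120 → r--

max area = 120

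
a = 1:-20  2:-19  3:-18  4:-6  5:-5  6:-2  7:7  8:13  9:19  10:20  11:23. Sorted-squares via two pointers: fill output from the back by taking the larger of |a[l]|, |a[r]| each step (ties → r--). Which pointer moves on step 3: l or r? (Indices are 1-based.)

l=1 r=11: |-20|<=|23| out[11]=529, r--
l=1 r=10: |-20|<=|20| out[10]=400, r--
l=1 r=9: |-20|>|19| out[9]=400, l++

l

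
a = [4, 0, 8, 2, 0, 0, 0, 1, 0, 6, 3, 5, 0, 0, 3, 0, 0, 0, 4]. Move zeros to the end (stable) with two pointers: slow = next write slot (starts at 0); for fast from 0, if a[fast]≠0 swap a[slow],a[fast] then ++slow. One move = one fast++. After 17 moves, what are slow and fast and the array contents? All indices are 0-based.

slow=0 fast=0: a[fast]=4≠0 swap→a[0]=4, slow++,fast++
slow=1 fast=1: a[fast]=0, fast++
slow=1 fast=2: a[fast]=8≠0 swap→a[1]=8, slow++,fast++
slow=2 fast=3: a[fast]=2≠0 swap→a[2]=2, slow++,fast++
slow=3 fast=4: a[fast]=0, fast++
slow=3 fast=5: a[fast]=0, fast++
slow=3 fast=6: a[fast]=0, fast++
slow=3 fast=7: a[fast]=1≠0 swap→a[3]=1, slow++,fast++
slow=4 fast=8: a[fast]=0, fast++
slow=4 fast=9: a[fast]=6≠0 swap→a[4]=6, slow++,fast++
slow=5 fast=10: a[fast]=3≠0 swap→a[5]=3, slow++,fast++
slow=6 fast=11: a[fast]=5≠0 swap→a[6]=5, slow++,fast++
slow=7 fast=12: a[fast]=0, fast++
slow=7 fast=13: a[fast]=0, fast++
slow=7 fast=14: a[fast]=3≠0 swap→a[7]=3, slow++,fast++
slow=8 fast=15: a[fast]=0, fast++
slow=8 fast=16: a[fast]=0, fast++

slow=8, fast=17, a=[4, 8, 2, 1, 6, 3, 5, 3, 0, 0, 0, 0, 0, 0, 0, 0, 0, 0, 4]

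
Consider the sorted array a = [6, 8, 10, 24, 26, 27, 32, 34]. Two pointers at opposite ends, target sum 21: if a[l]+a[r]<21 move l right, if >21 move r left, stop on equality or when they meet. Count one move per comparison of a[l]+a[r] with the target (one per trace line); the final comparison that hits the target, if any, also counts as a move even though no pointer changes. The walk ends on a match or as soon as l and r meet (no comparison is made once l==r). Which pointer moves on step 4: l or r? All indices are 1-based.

r

l=1 r=8: 6+34=40 >21, r--
l=1 r=7: 6+32=38 >21, r--
l=1 r=6: 6+27=33 >21, r--
l=1 r=5: 6+26=32 >21, r--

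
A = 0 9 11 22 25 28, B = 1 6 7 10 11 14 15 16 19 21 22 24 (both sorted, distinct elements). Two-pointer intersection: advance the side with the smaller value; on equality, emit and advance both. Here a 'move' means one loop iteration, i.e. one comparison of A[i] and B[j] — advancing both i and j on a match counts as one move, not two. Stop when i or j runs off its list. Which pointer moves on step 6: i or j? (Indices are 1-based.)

[i=1,j=1] 0<1 → i++
[i=2,j=1] 9>1 → j++
[i=2,j=2] 9>6 → j++
[i=2,j=3] 9>7 → j++
[i=2,j=4] 9<10 → i++
[i=3,j=4] 11>10 → j++

j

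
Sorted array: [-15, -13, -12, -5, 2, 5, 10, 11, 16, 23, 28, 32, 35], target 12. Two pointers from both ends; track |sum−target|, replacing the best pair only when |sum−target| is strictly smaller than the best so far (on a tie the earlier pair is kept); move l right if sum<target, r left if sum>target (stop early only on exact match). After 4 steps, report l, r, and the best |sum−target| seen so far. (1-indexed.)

l=1 r=13: -15+35=20 d=8 *, r--
l=1 r=12: -15+32=17 d=5 *, r--
l=1 r=11: -15+28=13 d=1 *, r--
l=1 r=10: -15+23=8 d=4, l++

l=2, r=10, best |Δ|=1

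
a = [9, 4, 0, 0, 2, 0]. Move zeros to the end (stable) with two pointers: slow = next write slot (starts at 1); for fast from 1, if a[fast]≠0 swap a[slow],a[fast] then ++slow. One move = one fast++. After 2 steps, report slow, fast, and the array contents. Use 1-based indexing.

(s=1,f=1) a[fast]=9≠0 swap→a[1]=9 → slow++,fast++
(s=2,f=2) a[fast]=4≠0 swap→a[2]=4 → slow++,fast++

slow=3, fast=3, a=[9, 4, 0, 0, 2, 0]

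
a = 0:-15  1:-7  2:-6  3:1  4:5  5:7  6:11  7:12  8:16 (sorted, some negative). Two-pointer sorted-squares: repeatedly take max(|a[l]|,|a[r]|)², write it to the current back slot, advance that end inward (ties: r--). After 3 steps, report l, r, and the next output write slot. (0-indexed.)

l=1, r=6, next write slot=5

l=0 r=8: |-15|<=|16| out[8]=256, r--
l=0 r=7: |-15|>|12| out[7]=225, l++
l=1 r=7: |-7|<=|12| out[6]=144, r--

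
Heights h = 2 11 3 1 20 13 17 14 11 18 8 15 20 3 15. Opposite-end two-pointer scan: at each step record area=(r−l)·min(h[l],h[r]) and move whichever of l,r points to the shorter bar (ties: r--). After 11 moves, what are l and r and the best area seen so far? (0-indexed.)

l=4, r=7, best area=160

[0,14] min(2,15)*14=28 best=28 * → l++
[1,14] min(11,15)*13=143 best=143 * → l++
[2,14] min(3,15)*12=36 best=143 → l++
[3,14] min(1,15)*11=11 best=143 → l++
[4,14] min(20,15)*10=150 best=150 * → r--
[4,13] min(20,3)*9=27 best=150 → r--
[4,12] min(20,20)*8=160 best=160 * → r--
[4,11] min(20,15)*7=105 best=160 → r--
[4,10] min(20,8)*6=48 best=160 → r--
[4,9] min(20,18)*5=90 best=160 → r--
[4,8] min(20,11)*4=44 best=160 → r--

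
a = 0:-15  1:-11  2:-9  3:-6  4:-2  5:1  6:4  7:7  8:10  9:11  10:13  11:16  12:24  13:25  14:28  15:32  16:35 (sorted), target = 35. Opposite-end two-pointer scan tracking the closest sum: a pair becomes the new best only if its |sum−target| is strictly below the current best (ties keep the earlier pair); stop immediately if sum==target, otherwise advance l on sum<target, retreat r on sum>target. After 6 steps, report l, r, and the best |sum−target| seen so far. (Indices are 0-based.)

[0,16] -15+35=20 d=15 * → l++
[1,16] -11+35=24 d=11 * → l++
[2,16] -9+35=26 d=9 * → l++
[3,16] -6+35=29 d=6 * → l++
[4,16] -2+35=33 d=2 * → l++
[5,16] 1+35=36 d=1 * → r--

l=5, r=15, best |Δ|=1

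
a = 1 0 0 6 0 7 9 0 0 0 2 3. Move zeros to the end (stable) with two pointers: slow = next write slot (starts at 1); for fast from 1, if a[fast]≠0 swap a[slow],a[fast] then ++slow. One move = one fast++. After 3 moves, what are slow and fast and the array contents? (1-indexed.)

(s=1,f=1) a[fast]=1≠0 swap→a[1]=1 → slow++,fast++
(s=2,f=2) a[fast]=0 → fast++
(s=2,f=3) a[fast]=0 → fast++

slow=2, fast=4, a=[1, 0, 0, 6, 0, 7, 9, 0, 0, 0, 2, 3]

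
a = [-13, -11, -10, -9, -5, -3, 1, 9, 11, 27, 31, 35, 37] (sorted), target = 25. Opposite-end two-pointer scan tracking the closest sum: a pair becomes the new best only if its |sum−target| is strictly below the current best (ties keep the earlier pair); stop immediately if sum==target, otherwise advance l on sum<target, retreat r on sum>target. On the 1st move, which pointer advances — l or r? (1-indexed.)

l

l=1 r=13: -13+37=24 d=1 *, l++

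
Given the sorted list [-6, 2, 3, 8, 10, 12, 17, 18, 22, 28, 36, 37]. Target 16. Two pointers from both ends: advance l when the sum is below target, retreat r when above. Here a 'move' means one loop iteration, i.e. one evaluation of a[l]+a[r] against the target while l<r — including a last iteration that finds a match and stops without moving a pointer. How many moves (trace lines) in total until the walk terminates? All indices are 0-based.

4 moves

l=0 r=11: -6+37=31 >16, r--
l=0 r=10: -6+36=30 >16, r--
l=0 r=9: -6+28=22 >16, r--
l=0 r=8: -6+22=16, found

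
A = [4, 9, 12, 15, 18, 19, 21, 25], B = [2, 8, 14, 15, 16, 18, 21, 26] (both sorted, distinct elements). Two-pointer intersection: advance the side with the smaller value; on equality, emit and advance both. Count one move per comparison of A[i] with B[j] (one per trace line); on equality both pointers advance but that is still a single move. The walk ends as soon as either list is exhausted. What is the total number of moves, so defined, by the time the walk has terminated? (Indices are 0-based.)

12 moves

[i=0,j=0] 4>2 → j++
[i=0,j=1] 4<8 → i++
[i=1,j=1] 9>8 → j++
[i=1,j=2] 9<14 → i++
[i=2,j=2] 12<14 → i++
[i=3,j=2] 15>14 → j++
[i=3,j=3] 15==15 emit → i++,j++
[i=4,j=4] 18>16 → j++
[i=4,j=5] 18==18 emit → i++,j++
[i=5,j=6] 19<21 → i++
[i=6,j=6] 21==21 emit → i++,j++
[i=7,j=7] 25<26 → i++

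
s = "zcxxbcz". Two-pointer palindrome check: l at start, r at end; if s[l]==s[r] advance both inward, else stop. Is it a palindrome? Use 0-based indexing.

not a palindrome (mismatch at 2,4)

[0,6] 'z'=='z' → l++,r--
[1,5] 'c'=='c' → l++,r--
[2,4] 'x'!='b' → stop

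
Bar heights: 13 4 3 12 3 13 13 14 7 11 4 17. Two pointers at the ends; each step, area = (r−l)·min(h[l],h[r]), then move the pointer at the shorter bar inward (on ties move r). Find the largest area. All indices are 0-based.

max area = 143

[0,11] min(13,17)*11=143 best=143 * → l++
[1,11] min(4,17)*10=40 best=143 → l++
[2,11] min(3,17)*9=27 best=143 → l++
[3,11] min(12,17)*8=96 best=143 → l++
[4,11] min(3,17)*7=21 best=143 → l++
[5,11] min(13,17)*6=78 best=143 → l++
[6,11] min(13,17)*5=65 best=143 → l++
[7,11] min(14,17)*4=56 best=143 → l++
[8,11] min(7,17)*3=21 best=143 → l++
[9,11] min(11,17)*2=22 best=143 → l++
[10,11] min(4,17)*1=4 best=143 → l++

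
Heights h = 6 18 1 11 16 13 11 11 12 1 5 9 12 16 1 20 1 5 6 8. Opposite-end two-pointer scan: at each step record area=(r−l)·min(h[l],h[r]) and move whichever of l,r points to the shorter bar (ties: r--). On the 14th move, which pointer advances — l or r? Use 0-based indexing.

[0,19] min(6,8)*19=114 best=114 * → l++
[1,19] min(18,8)*18=144 best=144 * → r--
[1,18] min(18,6)*17=102 best=144 → r--
[1,17] min(18,5)*16=80 best=144 → r--
[1,16] min(18,1)*15=15 best=144 → r--
[1,15] min(18,20)*14=252 best=252 * → l++
[2,15] min(1,20)*13=13 best=252 → l++
[3,15] min(11,20)*12=132 best=252 → l++
[4,15] min(16,20)*11=176 best=252 → l++
[5,15] min(13,20)*10=130 best=252 → l++
[6,15] min(11,20)*9=99 best=252 → l++
[7,15] min(11,20)*8=88 best=252 → l++
[8,15] min(12,20)*7=84 best=252 → l++
[9,15] min(1,20)*6=6 best=252 → l++

l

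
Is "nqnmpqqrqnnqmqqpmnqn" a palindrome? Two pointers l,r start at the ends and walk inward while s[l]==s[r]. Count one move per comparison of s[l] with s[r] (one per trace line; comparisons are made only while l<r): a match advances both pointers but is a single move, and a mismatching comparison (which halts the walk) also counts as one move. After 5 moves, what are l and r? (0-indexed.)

l=5, r=14

l=0 r=19: 'n'=='n', l++,r--
l=1 r=18: 'q'=='q', l++,r--
l=2 r=17: 'n'=='n', l++,r--
l=3 r=16: 'm'=='m', l++,r--
l=4 r=15: 'p'=='p', l++,r--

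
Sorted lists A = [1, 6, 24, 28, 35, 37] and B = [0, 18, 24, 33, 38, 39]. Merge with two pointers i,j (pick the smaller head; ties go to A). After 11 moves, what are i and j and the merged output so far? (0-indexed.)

i=0 j=0: A[i]=1>B[j]=0 take 0, j++
i=0 j=1: A[i]=1<=B[j]=18 take 1, i++
i=1 j=1: A[i]=6<=B[j]=18 take 6, i++
i=2 j=1: A[i]=24>B[j]=18 take 18, j++
i=2 j=2: A[i]=24<=B[j]=24 take 24, i++
i=3 j=2: A[i]=28>B[j]=24 take 24, j++
i=3 j=3: A[i]=28<=B[j]=33 take 28, i++
i=4 j=3: A[i]=35>B[j]=33 take 33, j++
i=4 j=4: A[i]=35<=B[j]=38 take 35, i++
i=5 j=4: A[i]=37<=B[j]=38 take 37, i++
i=6 j=4: A done, take B[j]=38, j++

i=6, j=5, merged so far=[0, 1, 6, 18, 24, 24, 28, 33, 35, 37, 38]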